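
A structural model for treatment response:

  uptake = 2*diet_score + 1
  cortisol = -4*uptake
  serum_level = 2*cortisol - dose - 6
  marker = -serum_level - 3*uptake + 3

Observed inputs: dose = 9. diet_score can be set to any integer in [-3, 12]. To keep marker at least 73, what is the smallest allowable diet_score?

diet_score = 5

Substituting into the cortisol equation gives cortisol = -8*diet_score - 4.
Substituting into the serum_level equation gives serum_level = -16*diet_score - 23.
This gives marker = 10*diet_score + 23.
Require 10*diet_score + 23 ≥ 73, so diet_score ≥ 5.
The smallest integer in [-3, 12] satisfying this is 5.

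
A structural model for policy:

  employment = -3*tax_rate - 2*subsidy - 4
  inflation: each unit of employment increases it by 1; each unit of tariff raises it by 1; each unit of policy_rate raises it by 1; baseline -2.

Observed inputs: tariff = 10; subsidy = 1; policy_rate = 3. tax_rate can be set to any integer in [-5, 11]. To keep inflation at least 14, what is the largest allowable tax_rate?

Substituting into the employment equation gives employment = -3*tax_rate - 6.
This gives inflation = -3*tax_rate + 5.
Require -3*tax_rate + 5 ≥ 14, so tax_rate ≤ -3.
The largest integer in [-5, 11] satisfying this is -3.

tax_rate = -3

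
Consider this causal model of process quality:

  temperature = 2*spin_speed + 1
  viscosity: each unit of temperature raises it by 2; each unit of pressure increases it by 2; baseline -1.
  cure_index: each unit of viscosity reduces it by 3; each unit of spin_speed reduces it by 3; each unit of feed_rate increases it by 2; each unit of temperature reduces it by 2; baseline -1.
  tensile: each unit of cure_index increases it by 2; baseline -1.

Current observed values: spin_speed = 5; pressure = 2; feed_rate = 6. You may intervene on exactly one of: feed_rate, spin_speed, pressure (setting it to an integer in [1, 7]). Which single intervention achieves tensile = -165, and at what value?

Intervening on feed_rate: tensile = 4*feed_rate - 227. Reaching -165 requires feed_rate = 31/2, not an integer.
Intervening on spin_speed: with other inputs at their observed values, tensile = -38*spin_speed - 13. Solving for -165 gives spin_speed = 4, within [1, 7].
Intervening on pressure: tensile = -12*pressure - 179. Reaching -165 requires pressure = -7/6, not an integer.

set spin_speed = 4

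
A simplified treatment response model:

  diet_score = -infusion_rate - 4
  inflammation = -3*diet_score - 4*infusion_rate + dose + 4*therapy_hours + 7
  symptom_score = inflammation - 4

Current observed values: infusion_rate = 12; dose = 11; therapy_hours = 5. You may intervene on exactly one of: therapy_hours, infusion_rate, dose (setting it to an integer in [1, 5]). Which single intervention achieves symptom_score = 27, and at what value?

set dose = 4

Intervening on therapy_hours: symptom_score = 4*therapy_hours + 14. Reaching 27 requires therapy_hours = 13/4, not an integer.
Intervening on infusion_rate: symptom_score = -infusion_rate + 46. Reaching 27 requires infusion_rate = 19, outside [1, 5].
Intervening on dose: with other inputs at their observed values, symptom_score = dose + 23. Solving for 27 gives dose = 4, within [1, 5].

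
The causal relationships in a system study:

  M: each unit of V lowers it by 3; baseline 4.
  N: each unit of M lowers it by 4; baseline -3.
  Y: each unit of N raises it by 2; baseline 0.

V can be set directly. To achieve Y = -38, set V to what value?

Substituting into the N equation gives N = 12*V - 19.
This gives Y = 24*V - 38.
Solve 24*V - 38 = -38: V = (-38 + 38) / 24 = 0.

V = 0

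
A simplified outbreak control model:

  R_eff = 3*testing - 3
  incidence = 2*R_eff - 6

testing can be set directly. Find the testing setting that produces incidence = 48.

testing = 10

Substituting into the incidence equation gives incidence = 6*testing - 12.
Solve 6*testing - 12 = 48: testing = (48 + 12) / 6 = 10.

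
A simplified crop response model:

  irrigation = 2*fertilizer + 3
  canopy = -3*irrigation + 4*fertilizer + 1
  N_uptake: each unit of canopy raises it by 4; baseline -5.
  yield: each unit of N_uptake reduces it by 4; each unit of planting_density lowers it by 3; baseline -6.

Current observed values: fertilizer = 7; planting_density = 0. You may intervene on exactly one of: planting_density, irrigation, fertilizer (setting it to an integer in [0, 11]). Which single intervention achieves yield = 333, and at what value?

set planting_density = 11

Intervening on planting_density: with other inputs at their observed values, yield = -3*planting_density + 366. Solving for 333 gives planting_density = 11, within [0, 11].
Intervening on irrigation: yield = 48*irrigation - 450. Reaching 333 requires irrigation = 261/16, not an integer.
Intervening on fertilizer: yield = 32*fertilizer + 142. Reaching 333 requires fertilizer = 191/32, not an integer.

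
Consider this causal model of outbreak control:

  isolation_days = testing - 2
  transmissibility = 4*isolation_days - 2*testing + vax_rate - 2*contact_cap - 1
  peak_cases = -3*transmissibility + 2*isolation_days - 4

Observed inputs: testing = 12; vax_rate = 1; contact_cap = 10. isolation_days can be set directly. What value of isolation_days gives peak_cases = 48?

Intervening on isolation_days fixes its value directly, overriding its dependence on testing.
Substituting into the transmissibility equation gives transmissibility = 4*isolation_days - 44.
This gives peak_cases = -10*isolation_days + 128.
Solve -10*isolation_days + 128 = 48: isolation_days = (48 - 128) / -10 = 8.

isolation_days = 8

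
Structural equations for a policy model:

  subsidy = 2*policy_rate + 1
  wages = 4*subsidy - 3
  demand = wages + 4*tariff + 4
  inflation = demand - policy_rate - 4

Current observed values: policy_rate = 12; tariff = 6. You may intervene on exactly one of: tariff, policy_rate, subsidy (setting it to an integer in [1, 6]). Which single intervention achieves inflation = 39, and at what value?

Intervening on tariff: inflation = 4*tariff + 85. Reaching 39 requires tariff = -23/2, not an integer.
Intervening on policy_rate: with other inputs at their observed values, inflation = 7*policy_rate + 25. Solving for 39 gives policy_rate = 2, within [1, 6].
Intervening on subsidy: inflation = 4*subsidy + 9. Reaching 39 requires subsidy = 15/2, not an integer.

set policy_rate = 2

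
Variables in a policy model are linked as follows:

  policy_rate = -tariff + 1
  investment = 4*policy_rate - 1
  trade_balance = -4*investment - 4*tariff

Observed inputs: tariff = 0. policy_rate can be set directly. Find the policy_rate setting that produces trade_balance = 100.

Intervening on policy_rate fixes its value directly, overriding its dependence on tariff.
Substituting into the trade_balance equation gives trade_balance = -16*policy_rate + 4.
Solve -16*policy_rate + 4 = 100: policy_rate = (100 - 4) / -16 = -6.

policy_rate = -6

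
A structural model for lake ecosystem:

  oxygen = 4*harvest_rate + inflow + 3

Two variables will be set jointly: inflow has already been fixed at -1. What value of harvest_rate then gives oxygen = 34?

With inflow held at -1:
Substituting into the oxygen equation gives oxygen = 4*harvest_rate + 2.
Solve 4*harvest_rate + 2 = 34: harvest_rate = (34 - 2) / 4 = 8.

harvest_rate = 8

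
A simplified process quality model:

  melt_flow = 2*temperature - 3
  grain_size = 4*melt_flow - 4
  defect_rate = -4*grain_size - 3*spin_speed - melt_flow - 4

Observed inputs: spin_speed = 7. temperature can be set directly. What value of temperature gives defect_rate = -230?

Substituting into the grain_size equation gives grain_size = 8*temperature - 16.
So defect_rate = -34*temperature + 42.
Solve -34*temperature + 42 = -230: temperature = (-230 - 42) / -34 = 8.

temperature = 8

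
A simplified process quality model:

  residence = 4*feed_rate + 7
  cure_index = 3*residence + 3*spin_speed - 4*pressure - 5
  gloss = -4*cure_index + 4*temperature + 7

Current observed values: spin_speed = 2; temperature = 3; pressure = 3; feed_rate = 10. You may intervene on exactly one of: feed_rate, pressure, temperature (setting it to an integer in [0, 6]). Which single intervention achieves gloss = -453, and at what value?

set pressure = 6

Intervening on feed_rate: gloss = -48*feed_rate - 21. Reaching -453 requires feed_rate = 9, outside [0, 6].
Intervening on pressure: with other inputs at their observed values, gloss = 16*pressure - 549. Solving for -453 gives pressure = 6, within [0, 6].
Intervening on temperature: gloss = 4*temperature - 513. Reaching -453 requires temperature = 15, outside [0, 6].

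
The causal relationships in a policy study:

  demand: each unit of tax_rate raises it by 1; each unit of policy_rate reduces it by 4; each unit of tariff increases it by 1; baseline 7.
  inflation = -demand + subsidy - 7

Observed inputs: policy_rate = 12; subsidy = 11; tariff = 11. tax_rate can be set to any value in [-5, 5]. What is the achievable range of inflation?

Substituting into the demand equation gives demand = tax_rate - 30.
Substituting into the inflation equation gives inflation = -tax_rate + 34.
Linear in tax_rate, so extremes are at the endpoints: tax_rate = -5 gives inflation = 39; tax_rate = 5 gives inflation = 29.

29 to 39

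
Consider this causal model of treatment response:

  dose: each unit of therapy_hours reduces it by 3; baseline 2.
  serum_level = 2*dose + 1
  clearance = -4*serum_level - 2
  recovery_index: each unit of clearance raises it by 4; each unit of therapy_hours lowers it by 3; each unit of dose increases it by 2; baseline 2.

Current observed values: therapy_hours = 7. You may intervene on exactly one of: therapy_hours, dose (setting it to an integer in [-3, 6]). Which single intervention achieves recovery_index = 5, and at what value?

set therapy_hours = 1

Intervening on therapy_hours: with other inputs at their observed values, recovery_index = 87*therapy_hours - 82. Solving for 5 gives therapy_hours = 1, within [-3, 6].
Intervening on dose: recovery_index = -30*dose - 43. Reaching 5 requires dose = -8/5, not an integer.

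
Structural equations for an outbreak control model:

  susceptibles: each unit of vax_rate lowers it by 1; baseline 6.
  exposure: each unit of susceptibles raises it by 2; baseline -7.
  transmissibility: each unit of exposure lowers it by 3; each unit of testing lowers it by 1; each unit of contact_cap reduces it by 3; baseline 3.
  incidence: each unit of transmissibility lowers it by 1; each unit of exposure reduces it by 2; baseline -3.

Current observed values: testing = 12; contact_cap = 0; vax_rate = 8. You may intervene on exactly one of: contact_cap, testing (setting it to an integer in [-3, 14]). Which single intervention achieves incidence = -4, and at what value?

Intervening on contact_cap: incidence = 3*contact_cap - 5. Reaching -4 requires contact_cap = 1/3, not an integer.
Intervening on testing: with other inputs at their observed values, incidence = testing - 17. Solving for -4 gives testing = 13, within [-3, 14].

set testing = 13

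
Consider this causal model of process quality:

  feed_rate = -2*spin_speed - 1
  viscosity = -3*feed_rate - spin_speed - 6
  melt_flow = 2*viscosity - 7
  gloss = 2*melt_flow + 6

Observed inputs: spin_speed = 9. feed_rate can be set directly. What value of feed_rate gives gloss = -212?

feed_rate = 12

Intervening on feed_rate fixes its value directly, overriding its dependence on spin_speed.
Substituting into the viscosity equation gives viscosity = -3*feed_rate - 15.
This gives melt_flow = -6*feed_rate - 37.
Substituting into the gloss equation gives gloss = -12*feed_rate - 68.
Solve -12*feed_rate - 68 = -212: feed_rate = (-212 + 68) / -12 = 12.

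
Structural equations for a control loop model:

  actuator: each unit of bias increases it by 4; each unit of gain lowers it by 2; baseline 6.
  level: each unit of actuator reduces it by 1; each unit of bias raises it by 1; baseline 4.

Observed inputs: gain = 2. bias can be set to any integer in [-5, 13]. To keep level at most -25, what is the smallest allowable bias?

bias = 9

Substituting into the actuator equation gives actuator = 4*bias + 2.
Substituting into the level equation gives level = -3*bias + 2.
Require -3*bias + 2 ≤ -25, so bias ≥ 9.
The smallest integer in [-5, 13] satisfying this is 9.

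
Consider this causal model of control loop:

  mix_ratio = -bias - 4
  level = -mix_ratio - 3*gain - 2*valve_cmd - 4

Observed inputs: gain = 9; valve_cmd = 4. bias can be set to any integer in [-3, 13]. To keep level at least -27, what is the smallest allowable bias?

Substituting into the level equation gives level = bias - 35.
Require bias - 35 ≥ -27, so bias ≥ 8.
The smallest integer in [-3, 13] satisfying this is 8.

bias = 8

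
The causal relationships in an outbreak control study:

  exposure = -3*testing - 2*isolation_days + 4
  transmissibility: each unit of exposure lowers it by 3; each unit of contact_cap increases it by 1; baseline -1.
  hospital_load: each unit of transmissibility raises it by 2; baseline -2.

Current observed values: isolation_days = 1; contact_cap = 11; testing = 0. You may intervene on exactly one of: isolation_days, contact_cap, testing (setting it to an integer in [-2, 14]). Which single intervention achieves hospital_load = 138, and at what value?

set isolation_days = 12

Intervening on isolation_days: with other inputs at their observed values, hospital_load = 12*isolation_days - 6. Solving for 138 gives isolation_days = 12, within [-2, 14].
Intervening on contact_cap: hospital_load = 2*contact_cap - 16. Reaching 138 requires contact_cap = 77, outside [-2, 14].
Intervening on testing: hospital_load = 18*testing + 6. Reaching 138 requires testing = 22/3, not an integer.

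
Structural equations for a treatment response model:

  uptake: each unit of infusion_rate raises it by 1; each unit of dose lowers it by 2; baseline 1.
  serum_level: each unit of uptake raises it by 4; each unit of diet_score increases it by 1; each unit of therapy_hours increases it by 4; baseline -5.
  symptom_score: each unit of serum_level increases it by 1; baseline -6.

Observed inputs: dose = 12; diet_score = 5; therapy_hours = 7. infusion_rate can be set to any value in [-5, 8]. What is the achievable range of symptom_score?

-90 to -38

Substituting into the uptake equation gives uptake = infusion_rate - 23.
Substituting into the serum_level equation gives serum_level = 4*infusion_rate - 64.
symptom_score becomes 4*infusion_rate - 70.
Linear in infusion_rate, so extremes are at the endpoints: infusion_rate = -5 gives symptom_score = -90; infusion_rate = 8 gives symptom_score = -38.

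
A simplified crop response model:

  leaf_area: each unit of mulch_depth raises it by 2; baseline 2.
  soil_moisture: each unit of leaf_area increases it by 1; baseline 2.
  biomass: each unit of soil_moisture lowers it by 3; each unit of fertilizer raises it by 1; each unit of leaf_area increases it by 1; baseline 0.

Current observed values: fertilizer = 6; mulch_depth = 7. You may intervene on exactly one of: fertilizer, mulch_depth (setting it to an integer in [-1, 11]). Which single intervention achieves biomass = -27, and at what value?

set fertilizer = 11

Intervening on fertilizer: with other inputs at their observed values, biomass = fertilizer - 38. Solving for -27 gives fertilizer = 11, within [-1, 11].
Intervening on mulch_depth: biomass = -4*mulch_depth - 4. Reaching -27 requires mulch_depth = 23/4, not an integer.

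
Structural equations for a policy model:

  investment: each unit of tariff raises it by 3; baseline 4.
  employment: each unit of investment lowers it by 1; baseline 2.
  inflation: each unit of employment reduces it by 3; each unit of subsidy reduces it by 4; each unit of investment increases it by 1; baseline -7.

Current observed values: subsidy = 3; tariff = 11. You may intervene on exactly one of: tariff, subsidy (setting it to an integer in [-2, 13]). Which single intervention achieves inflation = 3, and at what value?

Intervening on tariff: with other inputs at their observed values, inflation = 12*tariff - 9. Solving for 3 gives tariff = 1, within [-2, 13].
Intervening on subsidy: inflation = -4*subsidy + 135. Reaching 3 requires subsidy = 33, outside [-2, 13].

set tariff = 1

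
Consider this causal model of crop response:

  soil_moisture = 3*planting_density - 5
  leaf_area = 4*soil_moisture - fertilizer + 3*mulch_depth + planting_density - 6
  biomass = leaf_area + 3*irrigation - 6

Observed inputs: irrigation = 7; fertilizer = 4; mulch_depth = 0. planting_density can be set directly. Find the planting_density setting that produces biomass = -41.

Substituting into the leaf_area equation gives leaf_area = 13*planting_density - 30.
biomass becomes 13*planting_density - 15.
Solve 13*planting_density - 15 = -41: planting_density = (-41 + 15) / 13 = -2.

planting_density = -2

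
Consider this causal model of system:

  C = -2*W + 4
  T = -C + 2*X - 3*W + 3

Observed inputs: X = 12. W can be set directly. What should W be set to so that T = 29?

W = -6

Substituting into the T equation gives T = -W + 23.
Solve -W + 23 = 29: W = (29 - 23) / -1 = -6.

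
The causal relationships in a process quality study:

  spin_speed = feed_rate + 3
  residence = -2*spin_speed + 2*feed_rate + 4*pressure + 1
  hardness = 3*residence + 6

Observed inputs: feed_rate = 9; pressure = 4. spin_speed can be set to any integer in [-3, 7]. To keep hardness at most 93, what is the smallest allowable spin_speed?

Intervening on spin_speed fixes its value directly, overriding its dependence on feed_rate.
Substituting into the residence equation gives residence = -2*spin_speed + 35.
So hardness = -6*spin_speed + 111.
Require -6*spin_speed + 111 ≤ 93, so spin_speed ≥ 3.
The smallest integer in [-3, 7] satisfying this is 3.

spin_speed = 3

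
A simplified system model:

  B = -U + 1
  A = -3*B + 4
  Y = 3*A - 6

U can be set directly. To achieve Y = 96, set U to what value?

Substituting into the A equation gives A = 3*U + 1.
So Y = 9*U - 3.
Solve 9*U - 3 = 96: U = (96 + 3) / 9 = 11.

U = 11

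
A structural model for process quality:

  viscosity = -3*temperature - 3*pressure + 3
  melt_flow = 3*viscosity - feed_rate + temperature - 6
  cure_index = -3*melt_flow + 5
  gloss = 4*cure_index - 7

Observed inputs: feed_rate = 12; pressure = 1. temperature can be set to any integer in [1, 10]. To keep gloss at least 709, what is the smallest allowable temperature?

Substituting into the viscosity equation gives viscosity = -3*temperature.
So melt_flow = -8*temperature - 18.
cure_index becomes 24*temperature + 59.
So gloss = 96*temperature + 229.
Require 96*temperature + 229 ≥ 709, so temperature ≥ 5.
The smallest integer in [1, 10] satisfying this is 5.

temperature = 5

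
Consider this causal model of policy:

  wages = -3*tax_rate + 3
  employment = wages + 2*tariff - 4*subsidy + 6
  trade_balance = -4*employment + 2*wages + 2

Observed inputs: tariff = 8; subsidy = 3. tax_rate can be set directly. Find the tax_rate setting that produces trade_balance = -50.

Substituting into the employment equation gives employment = -3*tax_rate + 13.
So trade_balance = 6*tax_rate - 44.
Solve 6*tax_rate - 44 = -50: tax_rate = (-50 + 44) / 6 = -1.

tax_rate = -1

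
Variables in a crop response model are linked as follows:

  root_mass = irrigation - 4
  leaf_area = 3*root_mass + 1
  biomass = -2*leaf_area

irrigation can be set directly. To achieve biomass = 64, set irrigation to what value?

Substituting into the leaf_area equation gives leaf_area = 3*irrigation - 11.
Substituting into the biomass equation gives biomass = -6*irrigation + 22.
Solve -6*irrigation + 22 = 64: irrigation = (64 - 22) / -6 = -7.

irrigation = -7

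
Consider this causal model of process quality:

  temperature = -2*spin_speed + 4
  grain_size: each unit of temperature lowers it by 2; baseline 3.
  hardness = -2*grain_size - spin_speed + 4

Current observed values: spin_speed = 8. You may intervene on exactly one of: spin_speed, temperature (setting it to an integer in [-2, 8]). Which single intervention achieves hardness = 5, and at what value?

Intervening on spin_speed: with other inputs at their observed values, hardness = -9*spin_speed + 14. Solving for 5 gives spin_speed = 1, within [-2, 8].
Intervening on temperature: hardness = 4*temperature - 10. Reaching 5 requires temperature = 15/4, not an integer.

set spin_speed = 1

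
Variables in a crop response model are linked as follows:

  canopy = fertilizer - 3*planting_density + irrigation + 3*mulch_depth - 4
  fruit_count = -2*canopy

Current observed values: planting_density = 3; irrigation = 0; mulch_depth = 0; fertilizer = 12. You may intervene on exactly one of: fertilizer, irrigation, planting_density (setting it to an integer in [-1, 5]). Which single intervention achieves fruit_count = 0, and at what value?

set irrigation = 1

Intervening on fertilizer: fruit_count = -2*fertilizer + 26. Reaching 0 requires fertilizer = 13, outside [-1, 5].
Intervening on irrigation: with other inputs at their observed values, fruit_count = -2*irrigation + 2. Solving for 0 gives irrigation = 1, within [-1, 5].
Intervening on planting_density: fruit_count = 6*planting_density - 16. Reaching 0 requires planting_density = 8/3, not an integer.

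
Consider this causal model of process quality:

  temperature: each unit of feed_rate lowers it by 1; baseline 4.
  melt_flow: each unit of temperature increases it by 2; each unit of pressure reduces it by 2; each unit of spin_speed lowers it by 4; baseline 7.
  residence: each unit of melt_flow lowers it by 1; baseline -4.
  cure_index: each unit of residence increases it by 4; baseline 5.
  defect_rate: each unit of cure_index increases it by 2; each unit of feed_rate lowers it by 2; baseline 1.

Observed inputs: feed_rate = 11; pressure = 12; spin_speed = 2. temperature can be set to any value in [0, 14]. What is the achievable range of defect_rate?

Intervening on temperature fixes its value directly, overriding its dependence on feed_rate.
Substituting into the melt_flow equation gives melt_flow = 2*temperature - 25.
Substituting into the residence equation gives residence = -2*temperature + 21.
Substituting into the cure_index equation gives cure_index = -8*temperature + 89.
Substituting into the defect_rate equation gives defect_rate = -16*temperature + 157.
Linear in temperature, so extremes are at the endpoints: temperature = 0 gives defect_rate = 157; temperature = 14 gives defect_rate = -67.

-67 to 157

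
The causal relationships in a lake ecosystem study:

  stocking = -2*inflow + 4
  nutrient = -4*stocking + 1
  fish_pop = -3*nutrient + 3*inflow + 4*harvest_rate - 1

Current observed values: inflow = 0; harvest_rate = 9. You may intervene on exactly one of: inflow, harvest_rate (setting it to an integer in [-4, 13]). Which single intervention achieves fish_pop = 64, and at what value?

Intervening on inflow: fish_pop = -21*inflow + 80. Reaching 64 requires inflow = 16/21, not an integer.
Intervening on harvest_rate: with other inputs at their observed values, fish_pop = 4*harvest_rate + 44. Solving for 64 gives harvest_rate = 5, within [-4, 13].

set harvest_rate = 5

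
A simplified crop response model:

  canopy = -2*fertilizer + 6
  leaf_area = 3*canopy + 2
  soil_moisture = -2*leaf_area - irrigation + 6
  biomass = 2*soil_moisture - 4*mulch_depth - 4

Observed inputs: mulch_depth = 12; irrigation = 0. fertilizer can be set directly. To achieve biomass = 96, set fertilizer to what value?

Substituting into the leaf_area equation gives leaf_area = -6*fertilizer + 20.
soil_moisture becomes 12*fertilizer - 34.
This gives biomass = 24*fertilizer - 120.
Solve 24*fertilizer - 120 = 96: fertilizer = (96 + 120) / 24 = 9.

fertilizer = 9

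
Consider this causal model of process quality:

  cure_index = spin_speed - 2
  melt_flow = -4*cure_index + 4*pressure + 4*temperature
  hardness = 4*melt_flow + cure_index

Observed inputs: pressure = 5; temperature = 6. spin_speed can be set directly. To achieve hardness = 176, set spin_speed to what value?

spin_speed = 2

Substituting into the melt_flow equation gives melt_flow = -4*spin_speed + 52.
This gives hardness = -15*spin_speed + 206.
Solve -15*spin_speed + 206 = 176: spin_speed = (176 - 206) / -15 = 2.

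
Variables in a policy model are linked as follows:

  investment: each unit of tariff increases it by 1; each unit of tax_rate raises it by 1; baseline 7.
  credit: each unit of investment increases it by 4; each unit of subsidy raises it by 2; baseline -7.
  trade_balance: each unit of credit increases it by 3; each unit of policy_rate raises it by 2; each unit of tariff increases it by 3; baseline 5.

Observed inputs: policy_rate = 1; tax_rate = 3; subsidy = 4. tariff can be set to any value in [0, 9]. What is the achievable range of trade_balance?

Substituting into the investment equation gives investment = tariff + 10.
Substituting into the credit equation gives credit = 4*tariff + 41.
This gives trade_balance = 15*tariff + 130.
Linear in tariff, so extremes are at the endpoints: tariff = 0 gives trade_balance = 130; tariff = 9 gives trade_balance = 265.

130 to 265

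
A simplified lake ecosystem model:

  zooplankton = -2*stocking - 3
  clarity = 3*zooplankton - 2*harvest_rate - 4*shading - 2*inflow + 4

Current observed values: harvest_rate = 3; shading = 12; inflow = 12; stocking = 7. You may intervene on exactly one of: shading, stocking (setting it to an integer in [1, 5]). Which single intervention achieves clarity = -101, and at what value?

Intervening on shading: clarity = -4*shading - 77. Reaching -101 requires shading = 6, outside [1, 5].
Intervening on stocking: with other inputs at their observed values, clarity = -6*stocking - 83. Solving for -101 gives stocking = 3, within [1, 5].

set stocking = 3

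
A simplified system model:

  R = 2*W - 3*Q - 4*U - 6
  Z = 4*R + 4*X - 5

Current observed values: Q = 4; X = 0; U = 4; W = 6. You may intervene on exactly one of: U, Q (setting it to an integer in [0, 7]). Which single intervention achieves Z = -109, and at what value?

Intervening on U: with other inputs at their observed values, Z = -16*U - 29. Solving for -109 gives U = 5, within [0, 7].
Intervening on Q: Z = -12*Q - 45. Reaching -109 requires Q = 16/3, not an integer.

set U = 5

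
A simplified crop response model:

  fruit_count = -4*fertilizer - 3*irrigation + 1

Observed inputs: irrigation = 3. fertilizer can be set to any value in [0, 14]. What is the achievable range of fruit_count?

-64 to -8

Substituting into the fruit_count equation gives fruit_count = -4*fertilizer - 8.
Linear in fertilizer, so extremes are at the endpoints: fertilizer = 0 gives fruit_count = -8; fertilizer = 14 gives fruit_count = -64.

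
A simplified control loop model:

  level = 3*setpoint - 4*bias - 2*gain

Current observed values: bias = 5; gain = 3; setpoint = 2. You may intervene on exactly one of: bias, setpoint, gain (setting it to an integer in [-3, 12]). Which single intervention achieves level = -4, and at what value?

set bias = 1

Intervening on bias: with other inputs at their observed values, level = -4*bias. Solving for -4 gives bias = 1, within [-3, 12].
Intervening on setpoint: level = 3*setpoint - 26. Reaching -4 requires setpoint = 22/3, not an integer.
Intervening on gain: level = -2*gain - 14. Reaching -4 requires gain = -5, outside [-3, 12].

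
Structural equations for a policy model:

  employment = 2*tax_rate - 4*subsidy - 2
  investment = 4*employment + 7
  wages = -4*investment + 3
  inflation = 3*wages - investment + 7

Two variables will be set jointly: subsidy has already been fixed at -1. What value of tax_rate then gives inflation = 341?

tax_rate = -5

With subsidy held at -1:
Substituting into the employment equation gives employment = 2*tax_rate + 2.
Substituting into the investment equation gives investment = 8*tax_rate + 15.
Substituting into the wages equation gives wages = -32*tax_rate - 57.
Substituting into the inflation equation gives inflation = -104*tax_rate - 179.
Solve -104*tax_rate - 179 = 341: tax_rate = (341 + 179) / -104 = -5.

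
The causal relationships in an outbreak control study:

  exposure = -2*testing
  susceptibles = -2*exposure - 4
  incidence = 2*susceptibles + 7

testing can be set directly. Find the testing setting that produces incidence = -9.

testing = -1

Substituting into the susceptibles equation gives susceptibles = 4*testing - 4.
Substituting into the incidence equation gives incidence = 8*testing - 1.
Solve 8*testing - 1 = -9: testing = (-9 + 1) / 8 = -1.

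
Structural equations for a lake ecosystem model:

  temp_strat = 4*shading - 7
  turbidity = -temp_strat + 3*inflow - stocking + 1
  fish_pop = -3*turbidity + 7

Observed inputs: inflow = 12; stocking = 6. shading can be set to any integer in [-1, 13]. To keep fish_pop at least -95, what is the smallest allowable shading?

shading = 1

Substituting into the turbidity equation gives turbidity = -4*shading + 38.
Substituting into the fish_pop equation gives fish_pop = 12*shading - 107.
Require 12*shading - 107 ≥ -95, so shading ≥ 1.
The smallest integer in [-1, 13] satisfying this is 1.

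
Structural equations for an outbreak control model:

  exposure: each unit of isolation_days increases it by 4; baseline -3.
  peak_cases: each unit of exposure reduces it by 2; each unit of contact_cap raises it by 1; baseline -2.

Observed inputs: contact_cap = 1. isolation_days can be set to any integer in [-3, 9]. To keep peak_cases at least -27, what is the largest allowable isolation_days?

Substituting into the peak_cases equation gives peak_cases = -8*isolation_days + 5.
Require -8*isolation_days + 5 ≥ -27, so isolation_days ≤ 4.
The largest integer in [-3, 9] satisfying this is 4.

isolation_days = 4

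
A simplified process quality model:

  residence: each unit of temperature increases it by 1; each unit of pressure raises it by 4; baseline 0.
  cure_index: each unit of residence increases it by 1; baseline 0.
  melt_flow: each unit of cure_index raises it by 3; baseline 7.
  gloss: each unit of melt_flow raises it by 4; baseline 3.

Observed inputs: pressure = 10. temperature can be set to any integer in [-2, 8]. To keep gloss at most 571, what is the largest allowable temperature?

temperature = 5

Substituting into the residence equation gives residence = temperature + 40.
This gives cure_index = temperature + 40.
So melt_flow = 3*temperature + 127.
Substituting into the gloss equation gives gloss = 12*temperature + 511.
Require 12*temperature + 511 ≤ 571, so temperature ≤ 5.
The largest integer in [-2, 8] satisfying this is 5.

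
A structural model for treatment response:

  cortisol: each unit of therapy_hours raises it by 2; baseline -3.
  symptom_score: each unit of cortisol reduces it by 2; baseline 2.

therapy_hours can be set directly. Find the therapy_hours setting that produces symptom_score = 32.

therapy_hours = -6

Substituting into the symptom_score equation gives symptom_score = -4*therapy_hours + 8.
Solve -4*therapy_hours + 8 = 32: therapy_hours = (32 - 8) / -4 = -6.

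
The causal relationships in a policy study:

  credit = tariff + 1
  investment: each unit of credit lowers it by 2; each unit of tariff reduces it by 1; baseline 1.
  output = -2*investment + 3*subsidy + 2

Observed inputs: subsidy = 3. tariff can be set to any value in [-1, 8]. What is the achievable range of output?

7 to 61

Substituting into the investment equation gives investment = -3*tariff - 1.
This gives output = 6*tariff + 13.
Linear in tariff, so extremes are at the endpoints: tariff = -1 gives output = 7; tariff = 8 gives output = 61.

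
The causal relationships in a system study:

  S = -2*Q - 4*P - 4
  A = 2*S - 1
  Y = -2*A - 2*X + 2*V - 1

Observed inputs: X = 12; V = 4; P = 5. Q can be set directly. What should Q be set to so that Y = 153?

Q = 9

Substituting into the S equation gives S = -2*Q - 24.
A becomes -4*Q - 49.
Substituting into the Y equation gives Y = 8*Q + 81.
Solve 8*Q + 81 = 153: Q = (153 - 81) / 8 = 9.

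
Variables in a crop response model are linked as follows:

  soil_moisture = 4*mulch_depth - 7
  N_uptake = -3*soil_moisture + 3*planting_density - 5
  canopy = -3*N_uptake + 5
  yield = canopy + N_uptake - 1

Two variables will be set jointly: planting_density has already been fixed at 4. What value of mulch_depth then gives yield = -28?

With planting_density held at 4:
Substituting into the N_uptake equation gives N_uptake = -12*mulch_depth + 28.
Substituting into the canopy equation gives canopy = 36*mulch_depth - 79.
Substituting into the yield equation gives yield = 24*mulch_depth - 52.
Solve 24*mulch_depth - 52 = -28: mulch_depth = (-28 + 52) / 24 = 1.

mulch_depth = 1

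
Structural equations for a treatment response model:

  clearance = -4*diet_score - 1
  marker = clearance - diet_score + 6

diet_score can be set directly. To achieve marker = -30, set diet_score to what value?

Substituting into the marker equation gives marker = -5*diet_score + 5.
Solve -5*diet_score + 5 = -30: diet_score = (-30 - 5) / -5 = 7.

diet_score = 7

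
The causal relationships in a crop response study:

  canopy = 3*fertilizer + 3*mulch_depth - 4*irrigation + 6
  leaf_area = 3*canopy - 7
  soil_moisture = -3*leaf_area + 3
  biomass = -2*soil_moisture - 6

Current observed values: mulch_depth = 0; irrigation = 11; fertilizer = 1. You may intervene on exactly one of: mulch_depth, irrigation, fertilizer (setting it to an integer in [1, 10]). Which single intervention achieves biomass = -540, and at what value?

Intervening on mulch_depth: biomass = 54*mulch_depth - 684. Reaching -540 requires mulch_depth = 8/3, not an integer.
Intervening on irrigation: with other inputs at their observed values, biomass = -72*irrigation + 108. Solving for -540 gives irrigation = 9, within [1, 10].
Intervening on fertilizer: biomass = 54*fertilizer - 738. Reaching -540 requires fertilizer = 11/3, not an integer.

set irrigation = 9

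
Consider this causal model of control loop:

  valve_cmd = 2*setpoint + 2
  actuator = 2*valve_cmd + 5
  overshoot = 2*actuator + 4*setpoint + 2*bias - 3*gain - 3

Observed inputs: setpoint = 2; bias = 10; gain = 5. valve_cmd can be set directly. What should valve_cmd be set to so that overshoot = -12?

valve_cmd = -8

Intervening on valve_cmd fixes its value directly, overriding its dependence on setpoint.
Substituting into the overshoot equation gives overshoot = 4*valve_cmd + 20.
Solve 4*valve_cmd + 20 = -12: valve_cmd = (-12 - 20) / 4 = -8.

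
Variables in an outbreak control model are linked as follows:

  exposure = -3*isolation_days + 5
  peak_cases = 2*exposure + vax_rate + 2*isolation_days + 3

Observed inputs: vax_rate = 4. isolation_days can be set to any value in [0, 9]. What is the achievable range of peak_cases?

Substituting into the peak_cases equation gives peak_cases = -4*isolation_days + 17.
Linear in isolation_days, so extremes are at the endpoints: isolation_days = 0 gives peak_cases = 17; isolation_days = 9 gives peak_cases = -19.

-19 to 17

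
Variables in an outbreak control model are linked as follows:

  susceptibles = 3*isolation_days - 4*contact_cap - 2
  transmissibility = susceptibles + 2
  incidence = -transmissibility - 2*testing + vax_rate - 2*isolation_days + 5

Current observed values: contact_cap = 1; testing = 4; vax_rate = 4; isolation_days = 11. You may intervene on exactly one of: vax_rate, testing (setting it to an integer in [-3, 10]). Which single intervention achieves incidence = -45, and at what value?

set vax_rate = 9

Intervening on vax_rate: with other inputs at their observed values, incidence = vax_rate - 54. Solving for -45 gives vax_rate = 9, within [-3, 10].
Intervening on testing: incidence = -2*testing - 42. Reaching -45 requires testing = 3/2, not an integer.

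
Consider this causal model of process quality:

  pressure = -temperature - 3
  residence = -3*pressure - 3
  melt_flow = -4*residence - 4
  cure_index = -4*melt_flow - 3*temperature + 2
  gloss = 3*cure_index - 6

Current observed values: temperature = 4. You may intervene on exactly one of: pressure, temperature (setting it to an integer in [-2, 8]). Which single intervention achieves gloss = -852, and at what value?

set pressure = 5

Intervening on pressure: with other inputs at their observed values, gloss = -144*pressure - 132. Solving for -852 gives pressure = 5, within [-2, 8].
Intervening on temperature: gloss = 135*temperature + 336. Reaching -852 requires temperature = -44/5, not an integer.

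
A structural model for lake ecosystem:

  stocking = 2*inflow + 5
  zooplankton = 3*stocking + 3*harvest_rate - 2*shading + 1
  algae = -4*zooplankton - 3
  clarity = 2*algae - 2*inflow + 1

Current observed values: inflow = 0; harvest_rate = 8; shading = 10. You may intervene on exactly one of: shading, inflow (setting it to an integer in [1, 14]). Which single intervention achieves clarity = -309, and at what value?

Intervening on shading: with other inputs at their observed values, clarity = 16*shading - 325. Solving for -309 gives shading = 1, within [1, 14].
Intervening on inflow: clarity = -50*inflow - 165. Reaching -309 requires inflow = 72/25, not an integer.

set shading = 1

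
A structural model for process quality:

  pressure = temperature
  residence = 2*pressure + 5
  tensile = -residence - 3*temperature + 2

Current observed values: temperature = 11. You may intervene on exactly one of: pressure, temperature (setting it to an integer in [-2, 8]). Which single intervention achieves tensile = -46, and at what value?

set pressure = 5

Intervening on pressure: with other inputs at their observed values, tensile = -2*pressure - 36. Solving for -46 gives pressure = 5, within [-2, 8].
Intervening on temperature: tensile = -5*temperature - 3. Reaching -46 requires temperature = 43/5, not an integer.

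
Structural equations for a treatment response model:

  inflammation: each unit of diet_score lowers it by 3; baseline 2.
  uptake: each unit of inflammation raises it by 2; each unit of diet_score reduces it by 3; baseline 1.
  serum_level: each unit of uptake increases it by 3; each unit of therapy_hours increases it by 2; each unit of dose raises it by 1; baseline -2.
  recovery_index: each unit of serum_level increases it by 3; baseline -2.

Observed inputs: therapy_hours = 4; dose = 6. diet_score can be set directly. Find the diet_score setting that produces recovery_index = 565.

Substituting into the uptake equation gives uptake = -9*diet_score + 5.
Substituting into the serum_level equation gives serum_level = -27*diet_score + 27.
This gives recovery_index = -81*diet_score + 79.
Solve -81*diet_score + 79 = 565: diet_score = (565 - 79) / -81 = -6.

diet_score = -6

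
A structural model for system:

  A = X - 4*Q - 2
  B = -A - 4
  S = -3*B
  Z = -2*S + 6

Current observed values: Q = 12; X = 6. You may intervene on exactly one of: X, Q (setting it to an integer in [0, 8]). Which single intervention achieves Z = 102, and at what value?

set Q = 6

Intervening on X: Z = -6*X + 282. Reaching 102 requires X = 30, outside [0, 8].
Intervening on Q: with other inputs at their observed values, Z = 24*Q - 42. Solving for 102 gives Q = 6, within [0, 8].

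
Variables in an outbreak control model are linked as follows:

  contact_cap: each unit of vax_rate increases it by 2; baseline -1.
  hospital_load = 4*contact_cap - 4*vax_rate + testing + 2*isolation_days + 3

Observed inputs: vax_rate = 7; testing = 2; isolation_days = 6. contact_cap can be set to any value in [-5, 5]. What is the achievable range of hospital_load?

-31 to 9

Intervening on contact_cap fixes its value directly, overriding its dependence on vax_rate.
Substituting into the hospital_load equation gives hospital_load = 4*contact_cap - 11.
Linear in contact_cap, so extremes are at the endpoints: contact_cap = -5 gives hospital_load = -31; contact_cap = 5 gives hospital_load = 9.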